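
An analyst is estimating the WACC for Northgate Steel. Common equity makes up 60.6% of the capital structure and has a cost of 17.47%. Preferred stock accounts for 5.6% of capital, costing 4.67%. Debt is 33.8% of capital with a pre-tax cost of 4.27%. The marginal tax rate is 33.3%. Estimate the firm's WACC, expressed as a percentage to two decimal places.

After-tax cost of debt = 4.27% × (1 − 33.3%) = 2.8481%.
WACC = 0.606 × 17.4700% + 0.056 × 4.6700% + 0.338 × 2.8481% = 11.8110%.

11.81%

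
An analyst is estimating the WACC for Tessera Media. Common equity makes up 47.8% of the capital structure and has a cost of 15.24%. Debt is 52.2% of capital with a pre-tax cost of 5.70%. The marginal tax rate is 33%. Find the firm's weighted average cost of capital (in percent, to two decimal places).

9.28%

After-tax cost of debt = 5.7% × (1 − 33%) = 3.8190%.
WACC = 0.478 × 15.2400% + 0.522 × 3.8190% = 9.2782%.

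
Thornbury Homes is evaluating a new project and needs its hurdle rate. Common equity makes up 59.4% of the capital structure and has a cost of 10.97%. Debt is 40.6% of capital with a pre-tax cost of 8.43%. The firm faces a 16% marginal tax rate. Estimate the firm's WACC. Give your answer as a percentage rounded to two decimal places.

After-tax cost of debt = 8.43% × (1 − 16%) = 7.0812%.
WACC = 0.594 × 10.9700% + 0.406 × 7.0812% = 9.3911%.

9.39%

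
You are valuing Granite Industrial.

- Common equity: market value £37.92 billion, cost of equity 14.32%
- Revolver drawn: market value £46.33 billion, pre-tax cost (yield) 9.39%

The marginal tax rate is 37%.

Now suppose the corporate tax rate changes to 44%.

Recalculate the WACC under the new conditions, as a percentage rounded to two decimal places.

After the change:
Total capital V = 37.92 + 46.33 = 84.25.
Equity: weight = 37.92/84.25 = 0.4501; cost = 14.32%.
Revolver drawn: weight = 46.33/84.25 = 0.5499; after-tax cost = 9.39% × (1 − 44%) = 5.2584%.
WACC = 0.4501 × 14.3200% + 0.5499 × 5.2584% = 9.3369%.

9.34%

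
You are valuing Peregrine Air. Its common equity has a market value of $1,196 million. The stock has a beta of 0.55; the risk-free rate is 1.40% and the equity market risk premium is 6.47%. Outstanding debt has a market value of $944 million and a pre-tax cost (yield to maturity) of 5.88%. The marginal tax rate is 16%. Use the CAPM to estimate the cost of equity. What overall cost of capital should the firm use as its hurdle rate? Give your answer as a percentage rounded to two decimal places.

Cost of equity via CAPM: Re = 1.4% + 0.55 × 6.47% = 4.9585%.
Total capital V = 1196 + 944 = 2140.
Equity: weight = 1196/2140 = 0.5589; cost = 4.9585%.
Debt: weight = 944/2140 = 0.4411; after-tax cost = 5.88% × (1 − 16%) = 4.9392%.
WACC = 0.5589 × 4.9585% + 0.4411 × 4.9392% = 4.9500%.

4.95%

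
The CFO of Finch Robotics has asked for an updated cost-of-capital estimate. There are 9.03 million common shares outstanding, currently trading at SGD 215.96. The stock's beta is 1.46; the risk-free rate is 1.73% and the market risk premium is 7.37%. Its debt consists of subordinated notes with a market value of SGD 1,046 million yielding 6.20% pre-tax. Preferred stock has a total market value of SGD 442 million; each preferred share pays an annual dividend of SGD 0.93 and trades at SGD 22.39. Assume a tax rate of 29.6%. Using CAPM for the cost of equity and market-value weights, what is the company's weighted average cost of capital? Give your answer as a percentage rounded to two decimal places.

Cost of equity via CAPM: Re = 1.73% + 1.46 × 7.37% = 12.4902%.
Cost of preferred: Rp = 0.93 / 22.39 = 4.1536%.
Market value of equity E = 215.96 × 9.03m = 1950.1188m.
Total capital V = 1950.1188 + 442 + 1046 = 3438.1188.
Equity: weight = 1950.1188/3438.1188 = 0.5672; cost = 12.4902%.
Preferred: weight = 442/3438.1188 = 0.1286; cost = 4.1536%.
Subordinated notes: weight = 1046/3438.1188 = 0.3042; after-tax cost = 6.2% × (1 − 29.6%) = 4.3648%.
WACC = 0.5672 × 12.4902% + 0.1286 × 4.1536% + 0.3042 × 4.3648% = 8.9464%.

8.95%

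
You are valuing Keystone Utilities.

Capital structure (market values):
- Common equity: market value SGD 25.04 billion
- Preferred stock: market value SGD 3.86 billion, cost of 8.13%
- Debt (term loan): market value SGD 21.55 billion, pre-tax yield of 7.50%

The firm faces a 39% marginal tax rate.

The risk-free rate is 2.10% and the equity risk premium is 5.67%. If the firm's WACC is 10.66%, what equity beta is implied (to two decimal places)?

Total capital V = 25.04 + 3.86 + 21.55 = 50.45.
Equity weight = 25.04/50.45 = 0.4963.
Preferred weight = 3.86/50.45 = 0.0765.
Term loan weight = 21.55/50.45 = 0.4272.
Debt contribution = 0.4272 × 7.5% × (1 − 39%) = 1.9542%.
Preferred contribution = 0.0765 × 8.13% = 0.6220%.
Required equity contribution = 10.66% − 2.5763% = 8.0837%  ⇒  Re = 16.2869%.
CAPM: 16.2869% = 2.1% + β × 5.67%  ⇒  β = 2.5021.

2.50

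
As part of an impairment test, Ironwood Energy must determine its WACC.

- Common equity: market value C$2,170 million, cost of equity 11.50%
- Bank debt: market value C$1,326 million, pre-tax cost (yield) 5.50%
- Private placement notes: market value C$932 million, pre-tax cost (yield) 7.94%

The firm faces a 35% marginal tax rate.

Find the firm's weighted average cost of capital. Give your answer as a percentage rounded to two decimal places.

Total capital V = 2170 + 1326 + 932 = 4428.
Equity: weight = 2170/4428 = 0.4901; cost = 11.5%.
Bank debt: weight = 1326/4428 = 0.2995; after-tax cost = 5.5% × (1 − 35%) = 3.5750%.
Private placement notes: weight = 932/4428 = 0.2105; after-tax cost = 7.94% × (1 − 35%) = 5.1610%.
WACC = 0.4901 × 11.5000% + 0.2995 × 3.5750% + 0.2105 × 5.1610% = 7.7926%.

7.79%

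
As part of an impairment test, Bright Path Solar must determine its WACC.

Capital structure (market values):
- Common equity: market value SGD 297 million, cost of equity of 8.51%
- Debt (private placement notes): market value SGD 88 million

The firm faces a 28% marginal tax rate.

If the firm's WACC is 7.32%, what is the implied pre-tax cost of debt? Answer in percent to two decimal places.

Total capital V = 297 + 88 = 385.
Equity weight = 297/385 = 0.7714.
Private placement notes weight = 88/385 = 0.2286.
Equity contribution = 0.7714 × 8.51% = 6.5649%.
Remaining for debt = 7.32% − 6.5649% = 0.7551%.
Rd × (1 − 28%) × 0.2286 = 0.7551%  ⇒  Rd = 4.5885%.

4.59%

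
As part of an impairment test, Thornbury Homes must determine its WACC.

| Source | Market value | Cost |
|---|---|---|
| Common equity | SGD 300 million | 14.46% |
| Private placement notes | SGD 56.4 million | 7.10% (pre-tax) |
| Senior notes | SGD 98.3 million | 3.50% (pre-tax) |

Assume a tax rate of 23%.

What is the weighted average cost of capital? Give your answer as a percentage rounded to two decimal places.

10.80%

Total capital V = 300 + 56.4 + 98.3 = 454.7.
Equity: weight = 300/454.7 = 0.6598; cost = 14.46%.
Private placement notes: weight = 56.4/454.7 = 0.1240; after-tax cost = 7.1% × (1 − 23%) = 5.4670%.
Senior notes: weight = 98.3/454.7 = 0.2162; after-tax cost = 3.5% × (1 − 23%) = 2.6950%.
WACC = 0.6598 × 14.4600% + 0.1240 × 5.4670% + 0.2162 × 2.6950% = 10.8011%.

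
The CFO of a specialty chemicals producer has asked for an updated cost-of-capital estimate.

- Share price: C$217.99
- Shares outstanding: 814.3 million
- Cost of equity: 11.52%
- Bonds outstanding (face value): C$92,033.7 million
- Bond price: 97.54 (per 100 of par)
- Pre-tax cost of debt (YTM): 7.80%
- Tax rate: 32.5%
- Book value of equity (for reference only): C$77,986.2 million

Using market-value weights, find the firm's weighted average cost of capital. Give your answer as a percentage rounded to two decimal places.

Market value of equity E = 217.99 × 814.3m = 177509.257m. Market value of debt D = 92033.7m × 97.54/100 = 89769.67098m.
Total capital V = 177509.257 + 89769.67098 = 267278.92798.
Equity: weight = 177509.257/267278.92798 = 0.6641; cost = 11.52%.
Bonds outstanding: weight = 89769.67098/267278.92798 = 0.3359; after-tax cost = 7.8% × (1 − 32.5%) = 5.2650%.
WACC = 0.6641 × 11.5200% + 0.3359 × 5.2650% = 9.4192%.

9.42%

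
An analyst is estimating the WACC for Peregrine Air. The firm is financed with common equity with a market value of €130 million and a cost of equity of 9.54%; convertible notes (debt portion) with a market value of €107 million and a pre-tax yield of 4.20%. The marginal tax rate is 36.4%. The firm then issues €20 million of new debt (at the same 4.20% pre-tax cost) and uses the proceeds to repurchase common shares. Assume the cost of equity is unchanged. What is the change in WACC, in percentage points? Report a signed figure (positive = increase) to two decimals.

Current WACC:
Total capital V = 130 + 107 = 237.
Equity: weight = 130/237 = 0.5485; cost = 9.54%.
Convertible notes (debt portion): weight = 107/237 = 0.4515; after-tax cost = 4.2% × (1 − 36.4%) = 2.6712%.
WACC = 0.5485 × 9.5400% + 0.4515 × 2.6712% = 6.4389%.
After the change:
Total capital V = 110 + 127 = 237.
Equity: weight = 110/237 = 0.4641; cost = 9.54%.
Convertible notes (debt portion): weight = 127/237 = 0.5359; after-tax cost = 4.2% × (1 − 36.4%) = 2.6712%.
WACC = 0.4641 × 9.5400% + 0.5359 × 2.6712% = 5.8593%.
Change in WACC = 5.8593% − 6.4389% = -0.5796 pp.

-0.58 pp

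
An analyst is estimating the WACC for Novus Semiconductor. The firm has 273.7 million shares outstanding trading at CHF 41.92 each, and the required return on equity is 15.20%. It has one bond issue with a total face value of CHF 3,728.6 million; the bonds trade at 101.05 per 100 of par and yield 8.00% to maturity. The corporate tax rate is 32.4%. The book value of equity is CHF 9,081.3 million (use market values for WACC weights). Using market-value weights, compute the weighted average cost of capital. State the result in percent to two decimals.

Market value of equity E = 41.92 × 273.7m = 11473.504m. Market value of debt D = 3728.6m × 101.05/100 = 3767.7503m.
Total capital V = 11473.504 + 3767.7503 = 15241.2543.
Equity: weight = 11473.504/15241.2543 = 0.7528; cost = 15.2%.
Bonds outstanding: weight = 3767.7503/15241.2543 = 0.2472; after-tax cost = 8% × (1 − 32.4%) = 5.4080%.
WACC = 0.7528 × 15.2000% + 0.2472 × 5.4080% = 12.7793%.

12.78%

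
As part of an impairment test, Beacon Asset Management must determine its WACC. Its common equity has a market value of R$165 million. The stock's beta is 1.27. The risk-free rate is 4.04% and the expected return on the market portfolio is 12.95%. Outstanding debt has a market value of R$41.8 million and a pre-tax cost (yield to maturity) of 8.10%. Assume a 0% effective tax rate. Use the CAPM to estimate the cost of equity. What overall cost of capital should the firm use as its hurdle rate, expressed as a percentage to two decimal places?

Market risk premium = 12.95% − 4.04% = 8.91%.
Cost of equity via CAPM: Re = 4.04% + 1.27 × 8.91% = 15.3557%.
Total capital V = 165 + 41.8 = 206.8.
Equity: weight = 165/206.8 = 0.7979; cost = 15.3557%.
Debt: weight = 41.8/206.8 = 0.2021; after-tax cost = 8.1% × (1 − 0%) = 8.1000%.
WACC = 0.7979 × 15.3557% + 0.2021 × 8.1000% = 13.8891%.

13.89%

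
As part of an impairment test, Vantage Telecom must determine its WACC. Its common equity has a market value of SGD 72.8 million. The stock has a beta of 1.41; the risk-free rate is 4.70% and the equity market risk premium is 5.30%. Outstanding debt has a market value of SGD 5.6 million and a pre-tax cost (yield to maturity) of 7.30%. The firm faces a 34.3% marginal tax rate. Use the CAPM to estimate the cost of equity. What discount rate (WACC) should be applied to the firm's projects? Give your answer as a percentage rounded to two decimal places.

11.65%

Cost of equity via CAPM: Re = 4.7% + 1.41 × 5.3% = 12.1730%.
Total capital V = 72.8 + 5.6 = 78.4.
Equity: weight = 72.8/78.4 = 0.9286; cost = 12.173%.
Debt: weight = 5.6/78.4 = 0.0714; after-tax cost = 7.3% × (1 − 34.3%) = 4.7961%.
WACC = 0.9286 × 12.1730% + 0.0714 × 4.7961% = 11.6461%.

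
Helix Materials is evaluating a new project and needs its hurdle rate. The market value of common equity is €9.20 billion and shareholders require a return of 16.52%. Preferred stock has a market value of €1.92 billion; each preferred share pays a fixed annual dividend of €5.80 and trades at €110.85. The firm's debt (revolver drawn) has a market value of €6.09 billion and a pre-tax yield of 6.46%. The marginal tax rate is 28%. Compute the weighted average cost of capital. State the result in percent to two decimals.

Cost of preferred: Rp = 5.8 / 110.85 = 5.2323%.
Total capital V = 9.2 + 1.92 + 6.09 = 17.21.
Equity: weight = 9.2/17.21 = 0.5346; cost = 16.52%.
Preferred: weight = 1.92/17.21 = 0.1116; cost = 5.2323%.
Revolver drawn: weight = 6.09/17.21 = 0.3539; after-tax cost = 6.46% × (1 − 28%) = 4.6512%.
WACC = 0.5346 × 16.5200% + 0.1116 × 5.2323% + 0.3539 × 4.6512% = 11.0608%.

11.06%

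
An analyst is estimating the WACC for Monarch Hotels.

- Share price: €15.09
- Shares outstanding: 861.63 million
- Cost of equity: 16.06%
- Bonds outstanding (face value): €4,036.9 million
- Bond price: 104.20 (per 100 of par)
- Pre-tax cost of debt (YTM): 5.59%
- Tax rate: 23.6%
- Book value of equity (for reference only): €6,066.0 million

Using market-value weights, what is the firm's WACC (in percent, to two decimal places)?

Market value of equity E = 15.09 × 861.63m = 13001.9967m. Market value of debt D = 4036.9m × 104.2/100 = 4206.4498m.
Total capital V = 13001.9967 + 4206.4498 = 17208.4465.
Equity: weight = 13001.9967/17208.4465 = 0.7556; cost = 16.06%.
Bonds outstanding: weight = 4206.4498/17208.4465 = 0.2444; after-tax cost = 5.59% × (1 − 23.6%) = 4.2708%.
WACC = 0.7556 × 16.0600% + 0.2444 × 4.2708% = 13.1782%.

13.18%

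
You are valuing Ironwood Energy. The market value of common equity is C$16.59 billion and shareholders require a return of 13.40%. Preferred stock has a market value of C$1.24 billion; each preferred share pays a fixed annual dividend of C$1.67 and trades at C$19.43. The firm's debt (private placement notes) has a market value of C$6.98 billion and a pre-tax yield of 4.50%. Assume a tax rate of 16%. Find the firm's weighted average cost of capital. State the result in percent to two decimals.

Cost of preferred: Rp = 1.67 / 19.43 = 8.5950%.
Total capital V = 16.59 + 1.24 + 6.98 = 24.81.
Equity: weight = 16.59/24.81 = 0.6687; cost = 13.4%.
Preferred: weight = 1.24/24.81 = 0.0500; cost = 8.595%.
Private placement notes: weight = 6.98/24.81 = 0.2813; after-tax cost = 4.5% × (1 − 16%) = 3.7800%.
WACC = 0.6687 × 13.4000% + 0.0500 × 8.5950% + 0.2813 × 3.7800% = 10.4534%.

10.45%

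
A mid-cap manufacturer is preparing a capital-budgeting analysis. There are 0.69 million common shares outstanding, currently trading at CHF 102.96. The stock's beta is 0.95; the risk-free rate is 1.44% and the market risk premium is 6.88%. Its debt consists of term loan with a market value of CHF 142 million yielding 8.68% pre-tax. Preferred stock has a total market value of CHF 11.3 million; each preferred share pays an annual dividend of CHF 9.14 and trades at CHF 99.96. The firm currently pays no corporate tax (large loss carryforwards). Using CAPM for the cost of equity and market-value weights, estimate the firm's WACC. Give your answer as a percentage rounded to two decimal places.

Cost of equity via CAPM: Re = 1.44% + 0.95 × 6.88% = 7.9760%.
Cost of preferred: Rp = 9.14 / 99.96 = 9.1437%.
Market value of equity E = 102.96 × 0.69m = 71.0424m.
Total capital V = 71.0424 + 11.3 + 142 = 224.3424.
Equity: weight = 71.0424/224.3424 = 0.3167; cost = 7.976%.
Preferred: weight = 11.3/224.3424 = 0.0504; cost = 9.1437%.
Term loan: weight = 142/224.3424 = 0.6330; after-tax cost = 8.68% × (1 − 0%) = 8.6800%.
WACC = 0.3167 × 7.9760% + 0.0504 × 9.1437% + 0.6330 × 8.6800% = 8.4804%.

8.48%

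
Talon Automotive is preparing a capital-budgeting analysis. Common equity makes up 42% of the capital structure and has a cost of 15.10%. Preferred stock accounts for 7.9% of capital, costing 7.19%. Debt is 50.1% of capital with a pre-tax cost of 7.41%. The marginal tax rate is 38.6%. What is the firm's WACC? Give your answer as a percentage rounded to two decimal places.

9.19%

After-tax cost of debt = 7.41% × (1 − 38.6%) = 4.5497%.
WACC = 0.420 × 15.1000% + 0.079 × 7.1900% + 0.501 × 4.5497% = 9.1894%.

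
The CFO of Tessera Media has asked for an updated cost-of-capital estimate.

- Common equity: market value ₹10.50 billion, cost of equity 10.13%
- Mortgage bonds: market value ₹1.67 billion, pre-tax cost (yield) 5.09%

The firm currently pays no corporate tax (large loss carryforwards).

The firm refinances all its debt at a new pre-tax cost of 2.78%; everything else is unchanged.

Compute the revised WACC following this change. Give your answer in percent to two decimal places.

9.12%

After the change:
Total capital V = 10.5 + 1.67 = 12.17.
Equity: weight = 10.5/12.17 = 0.8628; cost = 10.13%.
Mortgage bonds: weight = 1.67/12.17 = 0.1372; after-tax cost = 2.78% × (1 − 0%) = 2.7800%.
WACC = 0.8628 × 10.1300% + 0.1372 × 2.7800% = 9.1214%.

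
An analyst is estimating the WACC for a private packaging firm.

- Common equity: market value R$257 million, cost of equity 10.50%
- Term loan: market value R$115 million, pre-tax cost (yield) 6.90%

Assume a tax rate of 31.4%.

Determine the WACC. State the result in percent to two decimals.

8.72%

Total capital V = 257 + 115 = 372.
Equity: weight = 257/372 = 0.6909; cost = 10.5%.
Term loan: weight = 115/372 = 0.3091; after-tax cost = 6.9% × (1 − 31.4%) = 4.7334%.
WACC = 0.6909 × 10.5000% + 0.3091 × 4.7334% = 8.7173%.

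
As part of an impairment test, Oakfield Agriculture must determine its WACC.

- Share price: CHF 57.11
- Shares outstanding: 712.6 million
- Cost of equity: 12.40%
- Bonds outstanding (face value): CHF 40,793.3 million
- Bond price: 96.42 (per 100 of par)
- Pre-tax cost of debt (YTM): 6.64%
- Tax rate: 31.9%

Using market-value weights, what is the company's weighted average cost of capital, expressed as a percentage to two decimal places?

8.53%

Market value of equity E = 57.11 × 712.6m = 40696.586m. Market value of debt D = 40793.3m × 96.42/100 = 39332.89986m.
Total capital V = 40696.586 + 39332.89986 = 80029.48586.
Equity: weight = 40696.586/80029.48586 = 0.5085; cost = 12.4%.
Bonds outstanding: weight = 39332.89986/80029.48586 = 0.4915; after-tax cost = 6.64% × (1 − 31.9%) = 4.5218%.
WACC = 0.5085 × 12.4000% + 0.4915 × 4.5218% = 8.5280%.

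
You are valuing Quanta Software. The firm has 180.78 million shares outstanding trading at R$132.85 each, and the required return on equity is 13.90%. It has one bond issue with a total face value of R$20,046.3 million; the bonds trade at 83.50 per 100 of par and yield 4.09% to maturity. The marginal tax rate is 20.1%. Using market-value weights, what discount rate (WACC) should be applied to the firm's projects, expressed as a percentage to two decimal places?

9.53%

Market value of equity E = 132.85 × 180.78m = 24016.623m. Market value of debt D = 20046.3m × 83.5/100 = 16738.6605m.
Total capital V = 24016.623 + 16738.6605 = 40755.2835.
Equity: weight = 24016.623/40755.2835 = 0.5893; cost = 13.9%.
Bonds outstanding: weight = 16738.6605/40755.2835 = 0.4107; after-tax cost = 4.09% × (1 − 20.1%) = 3.2679%.
WACC = 0.5893 × 13.9000% + 0.4107 × 3.2679% = 9.5333%.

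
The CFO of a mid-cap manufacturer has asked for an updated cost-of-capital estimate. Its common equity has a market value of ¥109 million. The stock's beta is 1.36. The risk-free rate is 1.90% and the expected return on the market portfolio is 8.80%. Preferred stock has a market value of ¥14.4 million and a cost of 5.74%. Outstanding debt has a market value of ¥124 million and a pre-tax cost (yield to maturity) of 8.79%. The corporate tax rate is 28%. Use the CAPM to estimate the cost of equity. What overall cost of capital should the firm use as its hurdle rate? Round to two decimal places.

Market risk premium = 8.8% − 1.9% = 6.9%.
Cost of equity via CAPM: Re = 1.9% + 1.36 × 6.9% = 11.2840%.
Total capital V = 109 + 14.4 + 124 = 247.4.
Equity: weight = 109/247.4 = 0.4406; cost = 11.284%.
Preferred: weight = 14.4/247.4 = 0.0582; cost = 5.74%.
Debt: weight = 124/247.4 = 0.5012; after-tax cost = 8.79% × (1 − 28%) = 6.3288%.
WACC = 0.4406 × 11.2840% + 0.0582 × 5.7400% + 0.5012 × 6.3288% = 8.4777%.

8.48%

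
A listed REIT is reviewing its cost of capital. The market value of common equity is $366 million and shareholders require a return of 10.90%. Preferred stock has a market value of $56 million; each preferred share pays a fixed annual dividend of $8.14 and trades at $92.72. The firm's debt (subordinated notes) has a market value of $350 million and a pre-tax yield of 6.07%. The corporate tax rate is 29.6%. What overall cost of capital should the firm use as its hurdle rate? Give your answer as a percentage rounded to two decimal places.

7.74%

Cost of preferred: Rp = 8.14 / 92.72 = 8.7791%.
Total capital V = 366 + 56 + 350 = 772.
Equity: weight = 366/772 = 0.4741; cost = 10.9%.
Preferred: weight = 56/772 = 0.0725; cost = 8.7791%.
Subordinated notes: weight = 350/772 = 0.4534; after-tax cost = 6.07% × (1 − 29.6%) = 4.2733%.
WACC = 0.4741 × 10.9000% + 0.0725 × 8.7791% + 0.4534 × 4.2733% = 7.7418%.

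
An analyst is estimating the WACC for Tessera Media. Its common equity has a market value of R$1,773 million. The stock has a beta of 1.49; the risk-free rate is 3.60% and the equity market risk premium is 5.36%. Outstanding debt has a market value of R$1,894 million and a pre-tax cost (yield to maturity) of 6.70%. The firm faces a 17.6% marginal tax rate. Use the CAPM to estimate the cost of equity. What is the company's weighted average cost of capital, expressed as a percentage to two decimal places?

Cost of equity via CAPM: Re = 3.6% + 1.49 × 5.36% = 11.5864%.
Total capital V = 1773 + 1894 = 3667.
Equity: weight = 1773/3667 = 0.4835; cost = 11.5864%.
Debt: weight = 1894/3667 = 0.5165; after-tax cost = 6.7% × (1 − 17.6%) = 5.5208%.
WACC = 0.4835 × 11.5864% + 0.5165 × 5.5208% = 8.4535%.

8.45%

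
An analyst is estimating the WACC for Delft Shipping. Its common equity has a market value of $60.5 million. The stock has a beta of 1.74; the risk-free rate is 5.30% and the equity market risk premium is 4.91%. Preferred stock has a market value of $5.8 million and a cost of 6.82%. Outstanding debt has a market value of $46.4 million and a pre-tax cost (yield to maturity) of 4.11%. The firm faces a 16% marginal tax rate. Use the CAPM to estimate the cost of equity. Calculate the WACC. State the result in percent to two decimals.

9.20%

Cost of equity via CAPM: Re = 5.3% + 1.74 × 4.91% = 13.8434%.
Total capital V = 60.5 + 5.8 + 46.4 = 112.7.
Equity: weight = 60.5/112.7 = 0.5368; cost = 13.8434%.
Preferred: weight = 5.8/112.7 = 0.0515; cost = 6.82%.
Debt: weight = 46.4/112.7 = 0.4117; after-tax cost = 4.11% × (1 − 16%) = 3.4524%.
WACC = 0.5368 × 13.8434% + 0.0515 × 6.8200% + 0.4117 × 3.4524% = 9.2038%.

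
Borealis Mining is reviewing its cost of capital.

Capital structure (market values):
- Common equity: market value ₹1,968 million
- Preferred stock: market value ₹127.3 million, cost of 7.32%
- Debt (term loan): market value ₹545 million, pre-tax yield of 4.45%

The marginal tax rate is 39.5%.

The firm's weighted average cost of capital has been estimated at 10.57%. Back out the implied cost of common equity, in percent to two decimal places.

12.96%

Total capital V = 1968 + 127.3 + 545 = 2640.3.
Equity weight = 1968/2640.3 = 0.7454.
Preferred weight = 127.3/2640.3 = 0.0482.
Term loan weight = 545/2640.3 = 0.2064.
Debt contribution = 0.2064 × 4.45% × (1 − 39.5%) = 0.5557%.
Preferred contribution = 0.0482 × 7.32% = 0.3529%.
Required equity contribution = 10.57% − 0.9087% = 9.6613%.
Re = 9.6613% / 0.7454 = 12.9618%.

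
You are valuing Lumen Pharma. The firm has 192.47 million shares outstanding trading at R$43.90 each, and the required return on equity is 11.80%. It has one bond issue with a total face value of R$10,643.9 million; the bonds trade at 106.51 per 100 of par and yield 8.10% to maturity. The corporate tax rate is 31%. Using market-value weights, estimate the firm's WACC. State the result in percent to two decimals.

8.24%

Market value of equity E = 43.9 × 192.47m = 8449.433m. Market value of debt D = 10643.9m × 106.51/100 = 11336.81789m.
Total capital V = 8449.433 + 11336.81789 = 19786.25089.
Equity: weight = 8449.433/19786.25089 = 0.4270; cost = 11.8%.
Bonds outstanding: weight = 11336.81789/19786.25089 = 0.5730; after-tax cost = 8.1% × (1 − 31%) = 5.5890%.
WACC = 0.4270 × 11.8000% + 0.5730 × 5.5890% = 8.2413%.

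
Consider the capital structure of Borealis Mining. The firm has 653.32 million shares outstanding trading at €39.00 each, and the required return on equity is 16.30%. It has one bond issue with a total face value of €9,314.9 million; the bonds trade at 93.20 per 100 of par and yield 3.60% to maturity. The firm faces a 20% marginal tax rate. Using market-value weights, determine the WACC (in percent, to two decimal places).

Market value of equity E = 39.0 × 653.32m = 25479.48m. Market value of debt D = 9314.9m × 93.2/100 = 8681.4868m.
Total capital V = 25479.48 + 8681.4868 = 34160.9668.
Equity: weight = 25479.48/34160.9668 = 0.7459; cost = 16.3%.
Bonds outstanding: weight = 8681.4868/34160.9668 = 0.2541; after-tax cost = 3.6% × (1 − 20%) = 2.8800%.
WACC = 0.7459 × 16.3000% + 0.2541 × 2.8800% = 12.8895%.

12.89%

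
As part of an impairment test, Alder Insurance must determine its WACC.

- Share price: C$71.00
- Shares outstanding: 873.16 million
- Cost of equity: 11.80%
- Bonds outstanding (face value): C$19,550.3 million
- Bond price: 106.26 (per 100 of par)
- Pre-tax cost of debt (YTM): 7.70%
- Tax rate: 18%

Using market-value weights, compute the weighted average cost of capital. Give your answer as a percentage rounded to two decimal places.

10.42%

Market value of equity E = 71.0 × 873.16m = 61994.36m. Market value of debt D = 19550.3m × 106.26/100 = 20774.14878m.
Total capital V = 61994.36 + 20774.14878 = 82768.50878.
Equity: weight = 61994.36/82768.50878 = 0.7490; cost = 11.8%.
Bonds outstanding: weight = 20774.14878/82768.50878 = 0.2510; after-tax cost = 7.7% × (1 − 18%) = 6.3140%.
WACC = 0.7490 × 11.8000% + 0.2510 × 6.3140% = 10.4231%.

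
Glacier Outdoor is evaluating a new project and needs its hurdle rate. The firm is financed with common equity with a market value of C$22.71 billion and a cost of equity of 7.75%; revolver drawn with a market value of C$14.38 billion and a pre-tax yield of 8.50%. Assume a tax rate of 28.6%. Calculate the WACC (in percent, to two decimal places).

Total capital V = 22.71 + 14.38 = 37.09.
Equity: weight = 22.71/37.09 = 0.6123; cost = 7.75%.
Revolver drawn: weight = 14.38/37.09 = 0.3877; after-tax cost = 8.5% × (1 − 28.6%) = 6.0690%.
WACC = 0.6123 × 7.7500% + 0.3877 × 6.0690% = 7.0983%.

7.10%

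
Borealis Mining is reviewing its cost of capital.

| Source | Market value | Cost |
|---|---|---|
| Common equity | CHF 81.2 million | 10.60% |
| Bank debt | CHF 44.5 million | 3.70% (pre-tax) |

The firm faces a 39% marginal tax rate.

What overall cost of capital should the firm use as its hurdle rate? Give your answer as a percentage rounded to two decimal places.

Total capital V = 81.2 + 44.5 = 125.7.
Equity: weight = 81.2/125.7 = 0.6460; cost = 10.6%.
Bank debt: weight = 44.5/125.7 = 0.3540; after-tax cost = 3.7% × (1 − 39%) = 2.2570%.
WACC = 0.6460 × 10.6000% + 0.3540 × 2.2570% = 7.6464%.

7.65%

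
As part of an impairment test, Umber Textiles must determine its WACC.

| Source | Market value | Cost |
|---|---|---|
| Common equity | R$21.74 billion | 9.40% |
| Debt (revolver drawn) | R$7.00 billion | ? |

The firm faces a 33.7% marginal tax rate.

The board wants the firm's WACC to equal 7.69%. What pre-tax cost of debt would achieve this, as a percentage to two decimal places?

3.59%

Total capital V = 21.74 + 7 = 28.74.
Equity weight = 21.74/28.74 = 0.7564.
Revolver drawn weight = 7/28.74 = 0.2436.
Equity contribution = 0.7564 × 9.4% = 7.1105%.
Remaining for debt = 7.69% − 7.1105% = 0.5795%.
Rd × (1 − 33.7%) × 0.2436 = 0.5795%  ⇒  Rd = 3.5886%.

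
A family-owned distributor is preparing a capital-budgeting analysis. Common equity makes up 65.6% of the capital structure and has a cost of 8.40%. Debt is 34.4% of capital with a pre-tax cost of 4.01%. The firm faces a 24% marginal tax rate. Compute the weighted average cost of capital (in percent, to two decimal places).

6.56%

After-tax cost of debt = 4.01% × (1 − 24%) = 3.0476%.
WACC = 0.656 × 8.4000% + 0.344 × 3.0476% = 6.5588%.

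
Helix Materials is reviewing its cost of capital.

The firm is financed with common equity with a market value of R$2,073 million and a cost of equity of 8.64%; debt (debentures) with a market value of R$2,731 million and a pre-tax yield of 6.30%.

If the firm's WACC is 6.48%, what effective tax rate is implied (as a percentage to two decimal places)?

Total capital V = 2073 + 2731 = 4804.
Equity weight = 2073/4804 = 0.4315.
Debentures weight = 2731/4804 = 0.5685.
Equity contribution = 0.4315 × 8.64% = 3.7283%.
Debt contribution must be 6.48% − 3.7283% = 2.7517%.
0.5685 × 6.3% × (1 − T) = 2.7517%  ⇒  (1 − T) = 0.7683.
T = 23.1679%.

23.17%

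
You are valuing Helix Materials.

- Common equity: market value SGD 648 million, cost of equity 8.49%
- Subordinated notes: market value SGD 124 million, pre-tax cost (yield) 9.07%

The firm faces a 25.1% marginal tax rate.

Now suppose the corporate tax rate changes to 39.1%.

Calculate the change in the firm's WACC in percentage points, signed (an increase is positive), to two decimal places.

Current WACC:
Total capital V = 648 + 124 = 772.
Equity: weight = 648/772 = 0.8394; cost = 8.49%.
Subordinated notes: weight = 124/772 = 0.1606; after-tax cost = 9.07% × (1 − 25.1%) = 6.7934%.
WACC = 0.8394 × 8.4900% + 0.1606 × 6.7934% = 8.2175%.
After the change:
Total capital V = 648 + 124 = 772.
Equity: weight = 648/772 = 0.8394; cost = 8.49%.
Subordinated notes: weight = 124/772 = 0.1606; after-tax cost = 9.07% × (1 − 39.1%) = 5.5236%.
WACC = 0.8394 × 8.4900% + 0.1606 × 5.5236% = 8.0135%.
Change in WACC = 8.0135% − 8.2175% = -0.2040 pp.

-0.20 pp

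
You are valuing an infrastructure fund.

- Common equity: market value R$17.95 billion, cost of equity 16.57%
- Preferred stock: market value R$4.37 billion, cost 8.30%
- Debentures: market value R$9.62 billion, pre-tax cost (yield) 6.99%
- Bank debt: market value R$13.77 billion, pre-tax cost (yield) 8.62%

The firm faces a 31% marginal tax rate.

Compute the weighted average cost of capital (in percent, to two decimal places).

Total capital V = 17.95 + 4.37 + 9.62 + 13.77 = 45.71.
Equity: weight = 17.95/45.71 = 0.3927; cost = 16.57%.
Preferred: weight = 4.37/45.71 = 0.0956; cost = 8.3%.
Debentures: weight = 9.62/45.71 = 0.2105; after-tax cost = 6.99% × (1 − 31%) = 4.8231%.
Bank debt: weight = 13.77/45.71 = 0.3012; after-tax cost = 8.62% × (1 − 31%) = 5.9478%.
WACC = 0.3927 × 16.5700% + 0.0956 × 8.3000% + 0.2105 × 4.8231% + 0.3012 × 5.9478% = 10.1072%.

10.11%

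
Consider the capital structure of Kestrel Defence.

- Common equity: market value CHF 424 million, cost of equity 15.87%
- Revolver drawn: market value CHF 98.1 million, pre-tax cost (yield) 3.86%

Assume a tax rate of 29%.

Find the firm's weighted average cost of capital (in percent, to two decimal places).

13.40%

Total capital V = 424 + 98.1 = 522.1.
Equity: weight = 424/522.1 = 0.8121; cost = 15.87%.
Revolver drawn: weight = 98.1/522.1 = 0.1879; after-tax cost = 3.86% × (1 − 29%) = 2.7406%.
WACC = 0.8121 × 15.8700% + 0.1879 × 2.7406% = 13.4031%.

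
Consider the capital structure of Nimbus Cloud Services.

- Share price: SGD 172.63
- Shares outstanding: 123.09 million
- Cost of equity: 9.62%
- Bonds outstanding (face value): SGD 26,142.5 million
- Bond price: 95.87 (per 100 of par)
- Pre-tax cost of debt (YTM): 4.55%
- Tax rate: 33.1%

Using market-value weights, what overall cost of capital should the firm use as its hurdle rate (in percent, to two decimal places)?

Market value of equity E = 172.63 × 123.09m = 21249.0267m. Market value of debt D = 26142.5m × 95.87/100 = 25062.81475m.
Total capital V = 21249.0267 + 25062.81475 = 46311.84145.
Equity: weight = 21249.0267/46311.84145 = 0.4588; cost = 9.62%.
Bonds outstanding: weight = 25062.81475/46311.84145 = 0.5412; after-tax cost = 4.55% × (1 − 33.1%) = 3.0440%.
WACC = 0.4588 × 9.6200% + 0.5412 × 3.0440% = 6.0612%.

6.06%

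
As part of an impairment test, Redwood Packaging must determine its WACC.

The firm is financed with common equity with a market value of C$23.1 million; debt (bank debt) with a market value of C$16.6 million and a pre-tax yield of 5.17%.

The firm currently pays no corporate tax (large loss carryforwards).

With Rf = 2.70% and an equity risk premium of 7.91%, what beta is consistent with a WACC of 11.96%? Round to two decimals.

Total capital V = 23.1 + 16.6 = 39.7.
Equity weight = 23.1/39.7 = 0.5819.
Bank debt weight = 16.6/39.7 = 0.4181.
Debt contribution = 0.4181 × 5.17% × (1 − 0%) = 2.1618%.
Required equity contribution = 11.96% − 2.1618% = 9.7982%  ⇒  Re = 16.8394%.
CAPM: 16.8394% = 2.7% + β × 7.91%  ⇒  β = 1.7875.

1.79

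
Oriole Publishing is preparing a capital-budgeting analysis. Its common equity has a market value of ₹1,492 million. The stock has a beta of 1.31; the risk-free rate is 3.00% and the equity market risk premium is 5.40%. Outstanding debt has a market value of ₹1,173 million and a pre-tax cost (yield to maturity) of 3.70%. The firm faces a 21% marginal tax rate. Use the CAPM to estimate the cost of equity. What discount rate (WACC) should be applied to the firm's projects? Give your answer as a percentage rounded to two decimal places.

6.93%

Cost of equity via CAPM: Re = 3.0% + 1.31 × 5.4% = 10.0740%.
Total capital V = 1492 + 1173 = 2665.
Equity: weight = 1492/2665 = 0.5598; cost = 10.074%.
Debt: weight = 1173/2665 = 0.4402; after-tax cost = 3.7% × (1 − 21%) = 2.9230%.
WACC = 0.5598 × 10.0740% + 0.4402 × 2.9230% = 6.9265%.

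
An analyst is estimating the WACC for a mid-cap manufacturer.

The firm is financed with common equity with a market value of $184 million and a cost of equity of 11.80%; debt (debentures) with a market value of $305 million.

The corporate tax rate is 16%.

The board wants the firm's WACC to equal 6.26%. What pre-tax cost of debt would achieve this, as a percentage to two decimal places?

Total capital V = 184 + 305 = 489.
Equity weight = 184/489 = 0.3763.
Debentures weight = 305/489 = 0.6237.
Equity contribution = 0.3763 × 11.8% = 4.4401%.
Remaining for debt = 6.26% − 4.4401% = 1.8199%.
Rd × (1 − 16%) × 0.6237 = 1.8199%  ⇒  Rd = 3.4736%.

3.47%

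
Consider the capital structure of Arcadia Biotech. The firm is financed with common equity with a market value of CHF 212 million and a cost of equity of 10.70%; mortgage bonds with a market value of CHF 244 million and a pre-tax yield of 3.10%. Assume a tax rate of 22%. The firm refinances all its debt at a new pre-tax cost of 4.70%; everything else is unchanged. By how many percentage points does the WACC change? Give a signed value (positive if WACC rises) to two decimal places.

+0.67 pp

Current WACC:
Total capital V = 212 + 244 = 456.
Equity: weight = 212/456 = 0.4649; cost = 10.7%.
Mortgage bonds: weight = 244/456 = 0.5351; after-tax cost = 3.1% × (1 − 22%) = 2.4180%.
WACC = 0.4649 × 10.7000% + 0.5351 × 2.4180% = 6.2684%.
After the change:
Total capital V = 212 + 244 = 456.
Equity: weight = 212/456 = 0.4649; cost = 10.7%.
Mortgage bonds: weight = 244/456 = 0.5351; after-tax cost = 4.7% × (1 − 22%) = 3.6660%.
WACC = 0.4649 × 10.7000% + 0.5351 × 3.6660% = 6.9362%.
Change in WACC = 6.9362% − 6.2684% = 0.6678 pp.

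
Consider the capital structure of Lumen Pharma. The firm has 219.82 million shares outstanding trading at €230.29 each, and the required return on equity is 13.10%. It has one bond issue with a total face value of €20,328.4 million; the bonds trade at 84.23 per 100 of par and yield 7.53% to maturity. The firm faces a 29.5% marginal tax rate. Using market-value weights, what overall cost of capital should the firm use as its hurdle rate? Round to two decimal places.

11.13%

Market value of equity E = 230.29 × 219.82m = 50622.3478m. Market value of debt D = 20328.4m × 84.23/100 = 17122.61132m.
Total capital V = 50622.3478 + 17122.61132 = 67744.95912.
Equity: weight = 50622.3478/67744.95912 = 0.7472; cost = 13.1%.
Bonds outstanding: weight = 17122.61132/67744.95912 = 0.2528; after-tax cost = 7.53% × (1 − 29.5%) = 5.3087%.
WACC = 0.7472 × 13.1000% + 0.2528 × 5.3087% = 11.1307%.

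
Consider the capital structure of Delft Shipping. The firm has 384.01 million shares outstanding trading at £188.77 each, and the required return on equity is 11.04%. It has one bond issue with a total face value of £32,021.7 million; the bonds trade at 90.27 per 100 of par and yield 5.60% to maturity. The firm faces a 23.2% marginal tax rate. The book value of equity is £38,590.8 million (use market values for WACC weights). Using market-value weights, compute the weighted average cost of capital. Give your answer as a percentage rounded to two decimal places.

9.12%

Market value of equity E = 188.77 × 384.01m = 72489.5677m. Market value of debt D = 32021.7m × 90.27/100 = 28905.98859m.
Total capital V = 72489.5677 + 28905.98859 = 101395.55629.
Equity: weight = 72489.5677/101395.55629 = 0.7149; cost = 11.04%.
Bonds outstanding: weight = 28905.98859/101395.55629 = 0.2851; after-tax cost = 5.6% × (1 − 23.2%) = 4.3008%.
WACC = 0.7149 × 11.0400% + 0.2851 × 4.3008% = 9.1188%.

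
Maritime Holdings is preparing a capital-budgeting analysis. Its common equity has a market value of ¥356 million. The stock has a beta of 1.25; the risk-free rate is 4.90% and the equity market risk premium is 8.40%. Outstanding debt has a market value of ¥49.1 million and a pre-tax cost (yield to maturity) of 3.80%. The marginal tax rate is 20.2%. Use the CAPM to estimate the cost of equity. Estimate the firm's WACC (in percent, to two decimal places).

13.90%

Cost of equity via CAPM: Re = 4.9% + 1.25 × 8.4% = 15.4000%.
Total capital V = 356 + 49.1 = 405.1.
Equity: weight = 356/405.1 = 0.8788; cost = 15.4%.
Debt: weight = 49.1/405.1 = 0.1212; after-tax cost = 3.8% × (1 − 20.2%) = 3.0324%.
WACC = 0.8788 × 15.4000% + 0.1212 × 3.0324% = 13.9010%.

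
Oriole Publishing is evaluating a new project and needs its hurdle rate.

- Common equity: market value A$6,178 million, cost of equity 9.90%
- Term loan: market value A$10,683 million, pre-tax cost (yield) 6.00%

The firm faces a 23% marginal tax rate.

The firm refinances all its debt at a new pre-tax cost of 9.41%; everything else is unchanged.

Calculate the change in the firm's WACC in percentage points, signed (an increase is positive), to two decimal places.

+1.66 pp

Current WACC:
Total capital V = 6178 + 10683 = 16861.
Equity: weight = 6178/16861 = 0.3664; cost = 9.9%.
Term loan: weight = 10683/16861 = 0.6336; after-tax cost = 6% × (1 − 23%) = 4.6200%.
WACC = 0.3664 × 9.9000% + 0.6336 × 4.6200% = 6.5546%.
After the change:
Total capital V = 6178 + 10683 = 16861.
Equity: weight = 6178/16861 = 0.3664; cost = 9.9%.
Term loan: weight = 10683/16861 = 0.6336; after-tax cost = 9.41% × (1 − 23%) = 7.2457%.
WACC = 0.3664 × 9.9000% + 0.6336 × 7.2457% = 8.2183%.
Change in WACC = 8.2183% − 6.5546% = 1.6636 pp.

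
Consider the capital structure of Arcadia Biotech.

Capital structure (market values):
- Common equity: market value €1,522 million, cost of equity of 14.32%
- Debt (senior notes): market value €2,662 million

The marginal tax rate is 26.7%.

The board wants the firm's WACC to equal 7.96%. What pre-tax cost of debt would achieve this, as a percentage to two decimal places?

5.90%

Total capital V = 1522 + 2662 = 4184.
Equity weight = 1522/4184 = 0.3638.
Senior notes weight = 2662/4184 = 0.6362.
Equity contribution = 0.3638 × 14.32% = 5.2091%.
Remaining for debt = 7.96% − 5.2091% = 2.7509%.
Rd × (1 − 26.7%) × 0.6362 = 2.7509%  ⇒  Rd = 5.8986%.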